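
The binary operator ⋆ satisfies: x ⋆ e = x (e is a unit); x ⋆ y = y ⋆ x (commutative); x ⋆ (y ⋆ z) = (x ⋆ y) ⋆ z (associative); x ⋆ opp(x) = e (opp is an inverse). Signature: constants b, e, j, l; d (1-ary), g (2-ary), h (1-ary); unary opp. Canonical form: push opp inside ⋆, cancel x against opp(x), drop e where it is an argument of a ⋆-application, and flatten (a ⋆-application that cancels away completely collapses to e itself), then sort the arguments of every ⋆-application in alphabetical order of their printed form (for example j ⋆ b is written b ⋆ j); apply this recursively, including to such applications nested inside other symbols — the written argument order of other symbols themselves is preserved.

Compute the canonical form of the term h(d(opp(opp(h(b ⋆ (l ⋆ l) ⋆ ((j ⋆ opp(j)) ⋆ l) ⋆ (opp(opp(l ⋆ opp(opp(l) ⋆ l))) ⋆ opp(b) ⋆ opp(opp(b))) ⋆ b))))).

Descend into:  b ⋆ (l ⋆ l) ⋆ ((j ⋆ opp(j)) ⋆ l) ⋆ (opp(opp(l ⋆ opp(opp(l) ⋆ l))) ⋆ opp(b) ⋆ opp(opp(b))) ⋆ b
Push opp inside:  distribute opp over ⋆ and collapse double opp
Inverses cancel:  j cancels
Collect:  b ⋆ b ⋆ l ⋆ l ⋆ l ⋆ l
Rebuild:  h(d(h(b ⋆ b ⋆ l ⋆ l ⋆ l ⋆ l)))

Answer: h(d(h(b ⋆ b ⋆ l ⋆ l ⋆ l ⋆ l)))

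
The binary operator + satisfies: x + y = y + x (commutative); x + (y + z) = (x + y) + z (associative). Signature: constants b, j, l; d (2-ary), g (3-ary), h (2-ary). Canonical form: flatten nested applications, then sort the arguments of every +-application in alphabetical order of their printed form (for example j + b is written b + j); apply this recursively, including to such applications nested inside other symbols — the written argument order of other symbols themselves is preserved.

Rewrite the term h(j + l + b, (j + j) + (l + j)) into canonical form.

Answer: h(b + j + l, j + j + j + l)

Derivation:
Work inside:  (j + j) + (l + j)
Merge nested applications:  j + j + l + j
Sort:  j + j + j + l
Reassemble:  h(b + j + l, j + j + j + l)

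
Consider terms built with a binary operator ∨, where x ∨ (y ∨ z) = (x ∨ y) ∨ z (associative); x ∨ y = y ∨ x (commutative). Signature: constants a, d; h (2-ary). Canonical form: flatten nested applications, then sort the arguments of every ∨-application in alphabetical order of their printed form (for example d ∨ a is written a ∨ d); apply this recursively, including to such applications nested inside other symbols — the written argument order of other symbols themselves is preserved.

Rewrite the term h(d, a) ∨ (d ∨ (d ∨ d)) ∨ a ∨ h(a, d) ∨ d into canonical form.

Merge nested applications:  h(d, a) ∨ d ∨ d ∨ d ∨ a ∨ h(a, d) ∨ d
Order the arguments:  a ∨ d ∨ d ∨ d ∨ d ∨ h(a, d) ∨ h(d, a)

Answer: a ∨ d ∨ d ∨ d ∨ d ∨ h(a, d) ∨ h(d, a)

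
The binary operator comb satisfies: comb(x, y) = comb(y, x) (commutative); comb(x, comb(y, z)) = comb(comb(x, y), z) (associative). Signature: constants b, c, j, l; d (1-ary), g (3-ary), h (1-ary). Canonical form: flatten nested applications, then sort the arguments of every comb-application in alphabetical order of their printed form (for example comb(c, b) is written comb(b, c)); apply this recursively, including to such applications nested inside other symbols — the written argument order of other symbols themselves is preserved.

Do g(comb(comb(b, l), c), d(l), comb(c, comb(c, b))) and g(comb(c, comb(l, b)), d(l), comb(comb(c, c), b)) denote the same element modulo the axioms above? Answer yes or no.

Left:  g(comb(comb(b, l), c), d(l), comb(c, comb(c, b)))
  Focus inside:  comb(c, comb(c, b))
  Merge nested applications:  comb(c, c, b)
  Sort arguments:  comb(b, c, c)
  Reassemble:  g(comb(b, c, l), d(l), comb(b, c, c))
Right:  g(comb(c, comb(l, b)), d(l), comb(comb(c, c), b))
  Descend into:  comb(comb(c, c), b)
  Un-nest:  comb(c, c, b)
  Sort arguments:  comb(b, c, c)
  Put back:  g(comb(b, c, l), d(l), comb(b, c, c))

Answer: yes — both canonical forms are g(comb(b, c, l), d(l), comb(b, c, c))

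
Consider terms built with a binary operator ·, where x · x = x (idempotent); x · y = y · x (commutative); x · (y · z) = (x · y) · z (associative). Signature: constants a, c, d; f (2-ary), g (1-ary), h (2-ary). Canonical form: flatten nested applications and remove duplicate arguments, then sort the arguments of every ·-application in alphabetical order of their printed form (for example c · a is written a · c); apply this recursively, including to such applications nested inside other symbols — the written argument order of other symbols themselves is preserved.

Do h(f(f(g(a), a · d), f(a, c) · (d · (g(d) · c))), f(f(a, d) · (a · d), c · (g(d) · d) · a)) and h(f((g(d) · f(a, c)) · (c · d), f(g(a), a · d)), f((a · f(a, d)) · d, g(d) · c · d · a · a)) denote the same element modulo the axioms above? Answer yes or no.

Left:  h(f(f(g(a), a · d), f(a, c) · (d · (g(d) · c))), f(f(a, d) · (a · d), c · (g(d) · d) · a))
  Descend into:  f(a, c) · (d · (g(d) · c))
  Flatten:  f(a, c) · d · g(d) · c
  Sort arguments:  c · d · f(a, c) · g(d)
  Put back:  h(f(f(g(a), a · d), c · d · f(a, c) · g(d)), f(a · d · f(a, d), a · c · d · g(d)))
Right:  h(f((g(d) · f(a, c)) · (c · d), f(g(a), a · d)), f((a · f(a, d)) · d, g(d) · c · d · a · a))
  Work inside:  (g(d) · f(a, c)) · (c · d)
  Merge nested applications:  g(d) · f(a, c) · c · d
  Sort:  c · d · f(a, c) · g(d)
  Reassemble:  h(f(c · d · f(a, c) · g(d), f(g(a), a · d)), f(a · d · f(a, d), a · c · d · g(d)))

Answer: no — h(f(f(g(a), a · d), c · d · f(a, c) · g(d)), f(a · d · f(a, d), a · c · d · g(d))) vs h(f(c · d · f(a, c) · g(d), f(g(a), a · d)), f(a · d · f(a, d), a · c · d · g(d)))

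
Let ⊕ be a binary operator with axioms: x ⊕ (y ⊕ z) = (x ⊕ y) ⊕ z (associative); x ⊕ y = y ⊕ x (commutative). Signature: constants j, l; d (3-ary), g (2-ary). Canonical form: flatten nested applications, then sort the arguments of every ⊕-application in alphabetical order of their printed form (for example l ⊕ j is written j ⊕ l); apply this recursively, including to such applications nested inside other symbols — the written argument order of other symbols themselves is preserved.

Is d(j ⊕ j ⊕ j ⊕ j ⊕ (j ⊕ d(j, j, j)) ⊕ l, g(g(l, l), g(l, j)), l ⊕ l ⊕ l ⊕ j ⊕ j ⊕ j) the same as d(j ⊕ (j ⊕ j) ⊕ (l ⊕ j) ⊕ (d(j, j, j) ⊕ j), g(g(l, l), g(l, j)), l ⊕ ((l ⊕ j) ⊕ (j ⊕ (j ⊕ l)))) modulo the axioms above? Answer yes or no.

Answer: yes — both canonical forms are d(d(j, j, j) ⊕ j ⊕ j ⊕ j ⊕ j ⊕ j ⊕ l, g(g(l, l), g(l, j)), j ⊕ j ⊕ j ⊕ l ⊕ l ⊕ l)

Derivation:
Left:  d(j ⊕ j ⊕ j ⊕ j ⊕ (j ⊕ d(j, j, j)) ⊕ l, g(g(l, l), g(l, j)), l ⊕ l ⊕ l ⊕ j ⊕ j ⊕ j)
  Work inside:  j ⊕ j ⊕ j ⊕ j ⊕ (j ⊕ d(j, j, j)) ⊕ l
  Flatten:  j ⊕ j ⊕ j ⊕ j ⊕ j ⊕ d(j, j, j) ⊕ l
  Order the arguments:  d(j, j, j) ⊕ j ⊕ j ⊕ j ⊕ j ⊕ j ⊕ l
  Put back:  d(d(j, j, j) ⊕ j ⊕ j ⊕ j ⊕ j ⊕ j ⊕ l, g(g(l, l), g(l, j)), j ⊕ j ⊕ j ⊕ l ⊕ l ⊕ l)
Right:  d(j ⊕ (j ⊕ j) ⊕ (l ⊕ j) ⊕ (d(j, j, j) ⊕ j), g(g(l, l), g(l, j)), l ⊕ ((l ⊕ j) ⊕ (j ⊕ (j ⊕ l))))
  Work inside:  j ⊕ (j ⊕ j) ⊕ (l ⊕ j) ⊕ (d(j, j, j) ⊕ j)
  Un-nest:  j ⊕ j ⊕ j ⊕ l ⊕ j ⊕ d(j, j, j) ⊕ j
  Sort:  d(j, j, j) ⊕ j ⊕ j ⊕ j ⊕ j ⊕ j ⊕ l
  Rebuild:  d(d(j, j, j) ⊕ j ⊕ j ⊕ j ⊕ j ⊕ j ⊕ l, g(g(l, l), g(l, j)), j ⊕ j ⊕ j ⊕ l ⊕ l ⊕ l)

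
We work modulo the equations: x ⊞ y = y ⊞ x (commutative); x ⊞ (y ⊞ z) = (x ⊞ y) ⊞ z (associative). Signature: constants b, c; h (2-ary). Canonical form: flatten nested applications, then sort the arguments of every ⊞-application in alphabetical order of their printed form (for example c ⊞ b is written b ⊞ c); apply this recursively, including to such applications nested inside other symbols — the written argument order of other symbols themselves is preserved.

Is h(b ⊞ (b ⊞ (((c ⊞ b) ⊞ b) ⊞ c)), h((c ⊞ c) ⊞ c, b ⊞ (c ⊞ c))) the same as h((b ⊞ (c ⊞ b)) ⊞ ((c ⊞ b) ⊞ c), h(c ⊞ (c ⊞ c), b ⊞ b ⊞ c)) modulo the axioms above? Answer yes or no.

Left:  h(b ⊞ (b ⊞ (((c ⊞ b) ⊞ b) ⊞ c)), h((c ⊞ c) ⊞ c, b ⊞ (c ⊞ c)))
  Descend into:  b ⊞ (b ⊞ (((c ⊞ b) ⊞ b) ⊞ c))
  Merge nested applications:  b ⊞ b ⊞ c ⊞ b ⊞ b ⊞ c
  Order the arguments:  b ⊞ b ⊞ b ⊞ b ⊞ c ⊞ c
  Put back:  h(b ⊞ b ⊞ b ⊞ b ⊞ c ⊞ c, h(c ⊞ c ⊞ c, b ⊞ c ⊞ c))
Right:  h((b ⊞ (c ⊞ b)) ⊞ ((c ⊞ b) ⊞ c), h(c ⊞ (c ⊞ c), b ⊞ b ⊞ c))
  Descend into:  (b ⊞ (c ⊞ b)) ⊞ ((c ⊞ b) ⊞ c)
  Un-nest:  b ⊞ c ⊞ b ⊞ c ⊞ b ⊞ c
  Sort:  b ⊞ b ⊞ b ⊞ c ⊞ c ⊞ c
  Rebuild:  h(b ⊞ b ⊞ b ⊞ c ⊞ c ⊞ c, h(c ⊞ c ⊞ c, b ⊞ b ⊞ c))

Answer: no — h(b ⊞ b ⊞ b ⊞ b ⊞ c ⊞ c, h(c ⊞ c ⊞ c, b ⊞ c ⊞ c)) vs h(b ⊞ b ⊞ b ⊞ c ⊞ c ⊞ c, h(c ⊞ c ⊞ c, b ⊞ b ⊞ c))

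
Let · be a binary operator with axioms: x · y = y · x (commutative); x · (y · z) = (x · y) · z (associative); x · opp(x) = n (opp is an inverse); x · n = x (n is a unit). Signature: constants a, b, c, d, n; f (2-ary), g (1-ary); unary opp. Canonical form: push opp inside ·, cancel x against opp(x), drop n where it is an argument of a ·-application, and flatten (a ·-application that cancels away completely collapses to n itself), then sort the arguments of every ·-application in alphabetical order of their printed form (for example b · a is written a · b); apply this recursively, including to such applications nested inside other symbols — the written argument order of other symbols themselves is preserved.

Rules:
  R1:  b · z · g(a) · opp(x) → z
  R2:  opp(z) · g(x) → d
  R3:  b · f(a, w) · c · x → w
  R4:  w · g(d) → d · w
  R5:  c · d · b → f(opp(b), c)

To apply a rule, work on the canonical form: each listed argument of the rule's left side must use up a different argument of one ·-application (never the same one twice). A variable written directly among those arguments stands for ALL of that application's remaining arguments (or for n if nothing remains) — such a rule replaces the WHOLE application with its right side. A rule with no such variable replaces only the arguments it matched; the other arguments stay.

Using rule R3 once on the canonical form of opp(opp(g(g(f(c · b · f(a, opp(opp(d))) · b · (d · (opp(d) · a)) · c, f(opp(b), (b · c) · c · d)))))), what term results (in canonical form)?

Canonical form:  g(g(f(a · b · b · c · c · f(a, d), f(opp(b), b · c · c · d))))
Apply R3:  consuming b, c, f(a, d);  w := d, x := a · b · c
Every leftover argument binds to the variable; the entire application is replaced.
New term:  g(g(f(d, f(opp(b), b · c · c · d))))

Answer: g(g(f(d, f(opp(b), b · c · c · d))))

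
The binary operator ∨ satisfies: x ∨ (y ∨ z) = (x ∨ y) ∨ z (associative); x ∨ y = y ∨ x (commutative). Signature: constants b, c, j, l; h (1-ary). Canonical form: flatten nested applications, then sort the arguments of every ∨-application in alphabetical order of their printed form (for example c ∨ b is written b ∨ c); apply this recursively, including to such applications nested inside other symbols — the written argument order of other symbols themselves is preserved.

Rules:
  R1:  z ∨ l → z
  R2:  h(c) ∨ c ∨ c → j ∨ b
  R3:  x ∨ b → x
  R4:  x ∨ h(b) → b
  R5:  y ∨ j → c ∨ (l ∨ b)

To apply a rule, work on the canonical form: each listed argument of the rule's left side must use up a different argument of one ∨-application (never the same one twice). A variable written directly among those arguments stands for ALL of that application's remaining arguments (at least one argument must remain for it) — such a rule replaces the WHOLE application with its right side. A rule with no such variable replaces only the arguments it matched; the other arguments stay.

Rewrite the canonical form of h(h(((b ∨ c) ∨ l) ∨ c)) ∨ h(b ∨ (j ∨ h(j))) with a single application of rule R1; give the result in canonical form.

Answer: h(b ∨ h(j) ∨ j) ∨ h(h(b ∨ c ∨ c))

Derivation:
Canonical form:  h(b ∨ h(j) ∨ j) ∨ h(h(b ∨ c ∨ c ∨ l))
Match R1:  consume l;  z := b ∨ c ∨ c
The variable takes the whole remainder — replace the entire application.
Result:  h(b ∨ h(j) ∨ j) ∨ h(h(b ∨ c ∨ c))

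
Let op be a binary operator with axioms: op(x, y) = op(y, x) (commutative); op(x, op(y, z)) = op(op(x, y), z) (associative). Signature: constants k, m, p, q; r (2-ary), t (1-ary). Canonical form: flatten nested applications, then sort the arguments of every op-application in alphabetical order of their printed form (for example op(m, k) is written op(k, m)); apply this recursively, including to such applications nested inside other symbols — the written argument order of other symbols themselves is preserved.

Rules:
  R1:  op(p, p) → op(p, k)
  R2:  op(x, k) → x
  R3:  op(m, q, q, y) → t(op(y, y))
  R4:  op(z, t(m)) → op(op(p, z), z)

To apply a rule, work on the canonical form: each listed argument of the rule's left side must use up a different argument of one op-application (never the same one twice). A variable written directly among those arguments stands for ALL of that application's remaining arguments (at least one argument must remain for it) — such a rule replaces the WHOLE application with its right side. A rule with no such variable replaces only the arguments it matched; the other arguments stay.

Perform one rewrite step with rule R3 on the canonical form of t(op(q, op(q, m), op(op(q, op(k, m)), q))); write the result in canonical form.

Canonical form:  t(op(k, m, m, q, q, q, q))
Match R3:  consume m, q, q;  y := op(k, m, q, q)
The extension variable absorbs all remaining arguments, so the whole application is rewritten.
New term:  t(t(op(k, k, m, m, q, q, q, q)))

Answer: t(t(op(k, k, m, m, q, q, q, q)))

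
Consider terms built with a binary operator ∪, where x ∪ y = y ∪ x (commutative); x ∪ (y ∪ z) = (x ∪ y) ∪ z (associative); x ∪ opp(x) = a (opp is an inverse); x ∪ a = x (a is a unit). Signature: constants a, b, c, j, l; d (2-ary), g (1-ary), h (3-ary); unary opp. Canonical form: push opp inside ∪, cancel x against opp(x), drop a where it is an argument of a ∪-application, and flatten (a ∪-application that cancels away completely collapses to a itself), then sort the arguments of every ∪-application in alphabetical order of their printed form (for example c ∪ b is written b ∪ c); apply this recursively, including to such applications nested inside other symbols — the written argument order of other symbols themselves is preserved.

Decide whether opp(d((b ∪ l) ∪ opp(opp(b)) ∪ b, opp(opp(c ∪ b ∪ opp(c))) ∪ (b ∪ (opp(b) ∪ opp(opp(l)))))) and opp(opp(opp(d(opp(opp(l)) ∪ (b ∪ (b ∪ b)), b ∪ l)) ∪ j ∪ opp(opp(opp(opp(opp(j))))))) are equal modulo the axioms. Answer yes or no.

Answer: yes — both canonical forms are opp(d(b ∪ b ∪ b ∪ l, b ∪ l))

Derivation:
Left:  opp(d((b ∪ l) ∪ opp(opp(b)) ∪ b, opp(opp(c ∪ b ∪ opp(c))) ∪ (b ∪ (opp(b) ∪ opp(opp(l))))))
  Push opp inside:  distribute opp over ∪ and collapse double opp
  Combine occurrences:  opp(d(b ∪ b ∪ b ∪ l, b ∪ l))
Right:  opp(opp(opp(d(opp(opp(l)) ∪ (b ∪ (b ∪ b)), b ∪ l)) ∪ j ∪ opp(opp(opp(opp(opp(j)))))))
  Push opp inside:  distribute opp over ∪ and collapse double opp
  Cancel:  j cancels
  Collect terms:  opp(d(b ∪ b ∪ b ∪ l, b ∪ l))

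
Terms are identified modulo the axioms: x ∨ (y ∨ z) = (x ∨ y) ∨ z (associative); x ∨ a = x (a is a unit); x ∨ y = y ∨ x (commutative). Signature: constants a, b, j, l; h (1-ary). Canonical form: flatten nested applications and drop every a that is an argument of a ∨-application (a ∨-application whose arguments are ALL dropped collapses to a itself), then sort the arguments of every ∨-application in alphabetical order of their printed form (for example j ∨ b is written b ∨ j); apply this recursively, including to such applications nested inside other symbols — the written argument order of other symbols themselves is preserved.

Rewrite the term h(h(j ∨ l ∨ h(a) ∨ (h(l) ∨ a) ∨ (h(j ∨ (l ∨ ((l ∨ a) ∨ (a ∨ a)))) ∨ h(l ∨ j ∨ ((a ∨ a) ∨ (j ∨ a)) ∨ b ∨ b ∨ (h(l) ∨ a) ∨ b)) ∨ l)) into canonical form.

Answer: h(h(h(a) ∨ h(b ∨ b ∨ b ∨ h(l) ∨ j ∨ j ∨ l) ∨ h(j ∨ l ∨ l) ∨ h(l) ∨ j ∨ l ∨ l))

Derivation:
Descend into:  j ∨ l ∨ h(a) ∨ (h(l) ∨ a) ∨ (h(j ∨ (l ∨ ((l ∨ a) ∨ (a ∨ a)))) ∨ h(l ∨ j ∨ ((a ∨ a) ∨ (j ∨ a)) ∨ b ∨ b ∨ (h(l) ∨ a) ∨ b)) ∨ l
Flatten:  j ∨ l ∨ h(a) ∨ h(l) ∨ a ∨ h(j ∨ (l ∨ ((l ∨ a) ∨ (a ∨ a)))) ∨ h(l ∨ j ∨ ((a ∨ a) ∨ (j ∨ a)) ∨ b ∨ b ∨ (h(l) ∨ a) ∨ b) ∨ l
Inside:  h(j ∨ (l ∨ ((l ∨ a) ∨ (a ∨ a))))  →  h(j ∨ l ∨ l)
Canonicalize subterm:  h(l ∨ j ∨ ((a ∨ a) ∨ (j ∨ a)) ∨ b ∨ b ∨ (h(l) ∨ a) ∨ b)  →  h(b ∨ b ∨ b ∨ h(l) ∨ j ∨ j ∨ l)
Units out:  drop a
Sort arguments:  h(a) ∨ h(b ∨ b ∨ b ∨ h(l) ∨ j ∨ j ∨ l) ∨ h(j ∨ l ∨ l) ∨ h(l) ∨ j ∨ l ∨ l
Reassemble:  h(h(h(a) ∨ h(b ∨ b ∨ b ∨ h(l) ∨ j ∨ j ∨ l) ∨ h(j ∨ l ∨ l) ∨ h(l) ∨ j ∨ l ∨ l))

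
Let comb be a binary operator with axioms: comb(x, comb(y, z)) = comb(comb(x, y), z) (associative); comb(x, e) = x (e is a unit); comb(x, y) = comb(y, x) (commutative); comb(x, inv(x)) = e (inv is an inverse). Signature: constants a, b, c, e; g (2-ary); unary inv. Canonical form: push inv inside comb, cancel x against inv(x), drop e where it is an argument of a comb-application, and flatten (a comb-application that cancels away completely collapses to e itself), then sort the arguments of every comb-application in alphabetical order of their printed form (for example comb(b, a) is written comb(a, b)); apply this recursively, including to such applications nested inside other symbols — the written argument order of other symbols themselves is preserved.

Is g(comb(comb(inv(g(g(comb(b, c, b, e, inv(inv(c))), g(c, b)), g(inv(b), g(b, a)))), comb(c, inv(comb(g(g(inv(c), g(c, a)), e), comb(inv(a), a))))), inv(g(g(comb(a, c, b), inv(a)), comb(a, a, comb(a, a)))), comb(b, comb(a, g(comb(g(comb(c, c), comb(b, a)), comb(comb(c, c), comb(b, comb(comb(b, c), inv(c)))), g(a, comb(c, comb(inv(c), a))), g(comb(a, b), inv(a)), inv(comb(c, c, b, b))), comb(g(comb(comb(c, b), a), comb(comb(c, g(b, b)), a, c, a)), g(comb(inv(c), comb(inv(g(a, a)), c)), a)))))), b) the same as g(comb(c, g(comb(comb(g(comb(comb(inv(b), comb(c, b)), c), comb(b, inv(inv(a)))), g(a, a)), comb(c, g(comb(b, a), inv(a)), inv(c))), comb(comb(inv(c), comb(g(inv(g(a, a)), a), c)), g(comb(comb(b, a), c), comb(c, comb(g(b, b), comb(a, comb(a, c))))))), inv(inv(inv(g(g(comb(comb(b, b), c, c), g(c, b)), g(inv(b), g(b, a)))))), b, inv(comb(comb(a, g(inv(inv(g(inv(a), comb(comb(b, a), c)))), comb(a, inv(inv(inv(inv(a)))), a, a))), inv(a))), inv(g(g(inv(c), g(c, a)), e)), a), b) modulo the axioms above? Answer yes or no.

Left:  g(comb(comb(inv(g(g(comb(b, c, b, e, inv(inv(c))), g(c, b)), g(inv(b), g(b, a)))), comb(c, inv(comb(g(g(inv(c), g(c, a)), e), comb(inv(a), a))))), inv(g(g(comb(a, c, b), inv(a)), comb(a, a, comb(a, a)))), comb(b, comb(a, g(comb(g(comb(c, c), comb(b, a)), comb(comb(c, c), comb(b, comb(comb(b, c), inv(c)))), g(a, comb(c, comb(inv(c), a))), g(comb(a, b), inv(a)), inv(comb(c, c, b, b))), comb(g(comb(comb(c, b), a), comb(comb(c, g(b, b)), a, c, a)), g(comb(inv(c), comb(inv(g(a, a)), c)), a)))))), b)
  Work inside:  comb(comb(inv(g(g(comb(b, c, b, e, inv(inv(c))), g(c, b)), g(inv(b), g(b, a)))), comb(c, inv(comb(g(g(inv(c), g(c, a)), e), comb(inv(a), a))))), inv(g(g(comb(a, c, b), inv(a)), comb(a, a, comb(a, a)))), comb(b, comb(a, g(comb(g(comb(c, c), comb(b, a)), comb(comb(c, c), comb(b, comb(comb(b, c), inv(c)))), g(a, comb(c, comb(inv(c), a))), g(comb(a, b), inv(a)), inv(comb(c, c, b, b))), comb(g(comb(comb(c, b), a), comb(comb(c, g(b, b)), a, c, a)), g(comb(inv(c), comb(inv(g(a, a)), c)), a))))))
  Push inv inside:  distribute inv over comb and collapse double inv
  Combine occurrences:  comb(inv(g(g(comb(b, b, c, c), g(c, b)), g(inv(b), g(b, a)))), c, inv(g(g(inv(c), g(c, a)), e)), a, inv(g(g(comb(a, b, c), inv(a)), comb(a, a, a, a))), b, g(comb(g(a, a), g(comb(a, b), inv(a)), g(comb(c, c), comb(a, b))), comb(g(comb(a, b, c), comb(a, a, c, c, g(b, b))), g(inv(g(a, a)), a))))
  Sort:  comb(a, b, c, g(comb(g(a, a), g(comb(a, b), inv(a)), g(comb(c, c), comb(a, b))), comb(g(comb(a, b, c), comb(a, a, c, c, g(b, b))), g(inv(g(a, a)), a))), inv(g(g(comb(a, b, c), inv(a)), comb(a, a, a, a))), inv(g(g(comb(b, b, c, c), g(c, b)), g(inv(b), g(b, a)))), inv(g(g(inv(c), g(c, a)), e)))
  Rebuild:  g(comb(a, b, c, g(comb(g(a, a), g(comb(a, b), inv(a)), g(comb(c, c), comb(a, b))), comb(g(comb(a, b, c), comb(a, a, c, c, g(b, b))), g(inv(g(a, a)), a))), inv(g(g(comb(a, b, c), inv(a)), comb(a, a, a, a))), inv(g(g(comb(b, b, c, c), g(c, b)), g(inv(b), g(b, a)))), inv(g(g(inv(c), g(c, a)), e))), b)
Right:  g(comb(c, g(comb(comb(g(comb(comb(inv(b), comb(c, b)), c), comb(b, inv(inv(a)))), g(a, a)), comb(c, g(comb(b, a), inv(a)), inv(c))), comb(comb(inv(c), comb(g(inv(g(a, a)), a), c)), g(comb(comb(b, a), c), comb(c, comb(g(b, b), comb(a, comb(a, c))))))), inv(inv(inv(g(g(comb(comb(b, b), c, c), g(c, b)), g(inv(b), g(b, a)))))), b, inv(comb(comb(a, g(inv(inv(g(inv(a), comb(comb(b, a), c)))), comb(a, inv(inv(inv(inv(a)))), a, a))), inv(a))), inv(g(g(inv(c), g(c, a)), e)), a), b)
  Work inside:  comb(c, g(comb(comb(g(comb(comb(inv(b), comb(c, b)), c), comb(b, inv(inv(a)))), g(a, a)), comb(c, g(comb(b, a), inv(a)), inv(c))), comb(comb(inv(c), comb(g(inv(g(a, a)), a), c)), g(comb(comb(b, a), c), comb(c, comb(g(b, b), comb(a, comb(a, c))))))), inv(inv(inv(g(g(comb(comb(b, b), c, c), g(c, b)), g(inv(b), g(b, a)))))), b, inv(comb(comb(a, g(inv(inv(g(inv(a), comb(comb(b, a), c)))), comb(a, inv(inv(inv(inv(a)))), a, a))), inv(a))), inv(g(g(inv(c), g(c, a)), e)), a)
  Push inv inside:  distribute inv over comb and collapse double inv
  Collect terms:  comb(c, g(comb(g(a, a), g(comb(a, b), inv(a)), g(comb(c, c), comb(a, b))), comb(g(comb(a, b, c), comb(a, a, c, c, g(b, b))), g(inv(g(a, a)), a))), inv(g(g(comb(b, b, c, c), g(c, b)), g(inv(b), g(b, a)))), b, a, inv(g(g(inv(a), comb(a, b, c)), comb(a, a, a, a))), inv(g(g(inv(c), g(c, a)), e)))
  Sort arguments:  comb(a, b, c, g(comb(g(a, a), g(comb(a, b), inv(a)), g(comb(c, c), comb(a, b))), comb(g(comb(a, b, c), comb(a, a, c, c, g(b, b))), g(inv(g(a, a)), a))), inv(g(g(comb(b, b, c, c), g(c, b)), g(inv(b), g(b, a)))), inv(g(g(inv(a), comb(a, b, c)), comb(a, a, a, a))), inv(g(g(inv(c), g(c, a)), e)))
  Reassemble:  g(comb(a, b, c, g(comb(g(a, a), g(comb(a, b), inv(a)), g(comb(c, c), comb(a, b))), comb(g(comb(a, b, c), comb(a, a, c, c, g(b, b))), g(inv(g(a, a)), a))), inv(g(g(comb(b, b, c, c), g(c, b)), g(inv(b), g(b, a)))), inv(g(g(inv(a), comb(a, b, c)), comb(a, a, a, a))), inv(g(g(inv(c), g(c, a)), e))), b)

Answer: no — g(comb(a, b, c, g(comb(g(a, a), g(comb(a, b), inv(a)), g(comb(c, c), comb(a, b))), comb(g(comb(a, b, c), comb(a, a, c, c, g(b, b))), g(inv(g(a, a)), a))), inv(g(g(comb(a, b, c), inv(a)), comb(a, a, a, a))), inv(g(g(comb(b, b, c, c), g(c, b)), g(inv(b), g(b, a)))), inv(g(g(inv(c), g(c, a)), e))), b) vs g(comb(a, b, c, g(comb(g(a, a), g(comb(a, b), inv(a)), g(comb(c, c), comb(a, b))), comb(g(comb(a, b, c), comb(a, a, c, c, g(b, b))), g(inv(g(a, a)), a))), inv(g(g(comb(b, b, c, c), g(c, b)), g(inv(b), g(b, a)))), inv(g(g(inv(a), comb(a, b, c)), comb(a, a, a, a))), inv(g(g(inv(c), g(c, a)), e))), b)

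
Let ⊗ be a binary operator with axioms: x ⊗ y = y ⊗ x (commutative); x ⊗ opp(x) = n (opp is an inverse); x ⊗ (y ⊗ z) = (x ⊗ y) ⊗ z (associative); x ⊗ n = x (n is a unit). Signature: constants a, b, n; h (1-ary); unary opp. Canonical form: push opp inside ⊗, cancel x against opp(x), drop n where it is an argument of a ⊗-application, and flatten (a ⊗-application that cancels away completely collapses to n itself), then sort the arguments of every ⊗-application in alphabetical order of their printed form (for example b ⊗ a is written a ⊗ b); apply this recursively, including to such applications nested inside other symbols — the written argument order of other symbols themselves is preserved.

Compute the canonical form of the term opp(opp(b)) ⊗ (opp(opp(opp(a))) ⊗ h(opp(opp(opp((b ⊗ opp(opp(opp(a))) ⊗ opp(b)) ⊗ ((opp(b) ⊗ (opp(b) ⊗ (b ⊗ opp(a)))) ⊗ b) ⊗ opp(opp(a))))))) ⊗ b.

Push opp inside:  distribute opp over ⊗ and collapse double opp
Combine occurrences:  b ⊗ b ⊗ opp(a) ⊗ h(a)
Sort arguments:  b ⊗ b ⊗ h(a) ⊗ opp(a)

Answer: b ⊗ b ⊗ h(a) ⊗ opp(a)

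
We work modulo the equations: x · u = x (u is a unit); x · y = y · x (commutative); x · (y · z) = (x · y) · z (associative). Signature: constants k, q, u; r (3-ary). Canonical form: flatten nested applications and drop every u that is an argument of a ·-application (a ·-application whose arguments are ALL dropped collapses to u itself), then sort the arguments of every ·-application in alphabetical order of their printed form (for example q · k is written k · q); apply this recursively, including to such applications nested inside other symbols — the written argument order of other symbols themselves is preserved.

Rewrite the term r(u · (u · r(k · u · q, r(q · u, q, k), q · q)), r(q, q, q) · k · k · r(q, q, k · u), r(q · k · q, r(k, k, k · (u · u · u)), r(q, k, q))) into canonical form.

Answer: r(r(k · q, r(q, q, k), q · q), k · k · r(q, q, k) · r(q, q, q), r(k · q · q, r(k, k, k), r(q, k, q)))

Derivation:
Focus inside:  u · (u · r(k · u · q, r(q · u, q, k), q · q))
Flatten:  u · u · r(k · u · q, r(q · u, q, k), q · q)
Simplify inside:  r(k · u · q, r(q · u, q, k), q · q)  →  r(k · q, r(q, q, k), q · q)
Unit:  drop u (×2)
Sort arguments:  r(k · q, r(q, q, k), q · q)
Rebuild:  r(r(k · q, r(q, q, k), q · q), k · k · r(q, q, k) · r(q, q, q), r(k · q · q, r(k, k, k), r(q, k, q)))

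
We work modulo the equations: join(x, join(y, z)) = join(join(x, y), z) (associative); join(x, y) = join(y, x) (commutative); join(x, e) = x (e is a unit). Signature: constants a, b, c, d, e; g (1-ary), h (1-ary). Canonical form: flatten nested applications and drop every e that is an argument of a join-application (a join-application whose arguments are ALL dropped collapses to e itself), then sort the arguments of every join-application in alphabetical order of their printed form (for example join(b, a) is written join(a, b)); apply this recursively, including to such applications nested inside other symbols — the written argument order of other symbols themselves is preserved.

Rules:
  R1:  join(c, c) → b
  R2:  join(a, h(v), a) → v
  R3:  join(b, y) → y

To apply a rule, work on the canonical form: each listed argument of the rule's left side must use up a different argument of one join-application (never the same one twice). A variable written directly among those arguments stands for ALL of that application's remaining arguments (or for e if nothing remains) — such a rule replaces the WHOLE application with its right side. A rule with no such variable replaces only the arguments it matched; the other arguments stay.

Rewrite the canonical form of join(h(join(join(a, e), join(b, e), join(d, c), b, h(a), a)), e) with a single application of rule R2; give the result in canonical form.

Canonical form:  h(join(a, a, b, b, c, d, h(a)))
R2 matches:  uses a, a, h(a);  v := a
New term:  h(join(a, b, b, c, d))

Answer: h(join(a, b, b, c, d))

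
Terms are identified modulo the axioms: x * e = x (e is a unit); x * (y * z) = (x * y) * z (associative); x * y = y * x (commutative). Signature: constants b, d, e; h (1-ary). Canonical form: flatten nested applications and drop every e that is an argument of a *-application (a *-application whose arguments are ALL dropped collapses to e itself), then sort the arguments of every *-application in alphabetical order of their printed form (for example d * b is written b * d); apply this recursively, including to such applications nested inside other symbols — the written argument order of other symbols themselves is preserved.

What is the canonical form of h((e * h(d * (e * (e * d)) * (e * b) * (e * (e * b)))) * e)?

Focus inside:  (e * h(d * (e * (e * d)) * (e * b) * (e * (e * b)))) * e
Merge nested applications:  e * h(d * (e * (e * d)) * (e * b) * (e * (e * b))) * e
Inside:  h(d * (e * (e * d)) * (e * b) * (e * (e * b)))  →  h(b * b * d * d)
Drop the unit:  drop e (×2)
Order the arguments:  h(b * b * d * d)
Reassemble:  h(h(b * b * d * d))

Answer: h(h(b * b * d * d))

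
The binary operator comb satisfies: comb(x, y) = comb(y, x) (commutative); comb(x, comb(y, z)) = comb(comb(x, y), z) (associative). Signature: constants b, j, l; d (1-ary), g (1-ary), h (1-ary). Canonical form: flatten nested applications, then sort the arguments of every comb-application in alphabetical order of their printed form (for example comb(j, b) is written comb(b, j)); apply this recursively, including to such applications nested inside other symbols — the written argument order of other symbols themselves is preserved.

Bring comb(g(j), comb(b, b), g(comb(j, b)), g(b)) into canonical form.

Answer: comb(b, b, g(b), g(comb(b, j)), g(j))

Derivation:
Flatten:  comb(g(j), b, b, g(comb(j, b)), g(b))
Canonicalize subterm:  g(comb(j, b))  →  g(comb(b, j))
Order the arguments:  comb(b, b, g(b), g(comb(b, j)), g(j))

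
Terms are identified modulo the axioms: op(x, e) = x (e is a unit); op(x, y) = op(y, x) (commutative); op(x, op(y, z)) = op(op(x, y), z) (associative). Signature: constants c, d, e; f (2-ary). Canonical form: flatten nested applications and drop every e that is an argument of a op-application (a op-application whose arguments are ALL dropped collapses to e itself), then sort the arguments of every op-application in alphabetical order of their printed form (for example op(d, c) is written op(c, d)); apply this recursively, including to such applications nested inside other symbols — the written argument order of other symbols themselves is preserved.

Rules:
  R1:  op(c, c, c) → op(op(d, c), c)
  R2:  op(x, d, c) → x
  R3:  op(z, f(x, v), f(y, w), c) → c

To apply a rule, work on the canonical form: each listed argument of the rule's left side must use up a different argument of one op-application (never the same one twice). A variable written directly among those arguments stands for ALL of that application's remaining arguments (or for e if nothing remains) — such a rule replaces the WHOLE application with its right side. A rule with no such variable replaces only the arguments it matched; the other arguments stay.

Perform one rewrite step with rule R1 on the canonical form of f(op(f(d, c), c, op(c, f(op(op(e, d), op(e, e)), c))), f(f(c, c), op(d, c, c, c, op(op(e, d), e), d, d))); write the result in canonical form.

Answer: f(op(c, c, f(d, c), f(d, c)), f(f(c, c), op(c, c, d, d, d, d, d)))

Derivation:
Canonical form:  f(op(c, c, f(d, c), f(d, c)), f(f(c, c), op(c, c, c, d, d, d, d)))
R1 matches:  uses c, c, c
Result:  f(op(c, c, f(d, c), f(d, c)), f(f(c, c), op(c, c, d, d, d, d, d)))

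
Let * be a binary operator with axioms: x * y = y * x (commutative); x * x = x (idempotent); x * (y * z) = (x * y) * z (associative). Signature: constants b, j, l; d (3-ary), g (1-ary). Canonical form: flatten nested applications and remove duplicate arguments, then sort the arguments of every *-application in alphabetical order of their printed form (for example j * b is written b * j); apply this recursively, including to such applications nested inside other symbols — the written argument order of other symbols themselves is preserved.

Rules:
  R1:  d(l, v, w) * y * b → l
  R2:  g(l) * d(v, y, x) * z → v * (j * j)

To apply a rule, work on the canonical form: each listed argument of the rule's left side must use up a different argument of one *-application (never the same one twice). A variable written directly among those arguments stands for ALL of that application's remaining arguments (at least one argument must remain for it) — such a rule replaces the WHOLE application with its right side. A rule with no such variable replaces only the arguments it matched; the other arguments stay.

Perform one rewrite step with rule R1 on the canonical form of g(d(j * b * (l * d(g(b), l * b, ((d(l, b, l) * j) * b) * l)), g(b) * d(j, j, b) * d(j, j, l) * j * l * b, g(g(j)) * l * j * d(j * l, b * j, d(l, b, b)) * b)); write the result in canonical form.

Answer: g(d(b * d(g(b), b * l, l) * j * l, b * d(j, j, b) * d(j, j, l) * g(b) * j * l, b * d(j * l, b * j, d(l, b, b)) * g(g(j)) * j * l))

Derivation:
Canonical form:  g(d(b * d(g(b), b * l, b * d(l, b, l) * j * l) * j * l, b * d(j, j, b) * d(j, j, l) * g(b) * j * l, b * d(j * l, b * j, d(l, b, b)) * g(g(j)) * j * l))
Apply R1:  consuming b, d(l, b, l);  v := b, w := l, y := j * l
The extension variable absorbs all remaining arguments, so the whole application is rewritten.
New term:  g(d(b * d(g(b), b * l, l) * j * l, b * d(j, j, b) * d(j, j, l) * g(b) * j * l, b * d(j * l, b * j, d(l, b, b)) * g(g(j)) * j * l))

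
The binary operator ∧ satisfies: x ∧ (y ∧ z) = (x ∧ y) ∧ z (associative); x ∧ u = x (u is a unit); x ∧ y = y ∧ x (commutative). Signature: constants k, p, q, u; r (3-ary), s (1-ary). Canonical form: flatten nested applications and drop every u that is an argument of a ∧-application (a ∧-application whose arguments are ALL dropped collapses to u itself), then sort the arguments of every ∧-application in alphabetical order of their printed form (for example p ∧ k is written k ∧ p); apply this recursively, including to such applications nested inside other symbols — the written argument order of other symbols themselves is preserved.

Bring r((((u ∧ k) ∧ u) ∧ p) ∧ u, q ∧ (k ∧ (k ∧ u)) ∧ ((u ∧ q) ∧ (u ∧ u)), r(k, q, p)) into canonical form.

Answer: r(k ∧ p, k ∧ k ∧ q ∧ q, r(k, q, p))

Derivation:
Descend into:  q ∧ (k ∧ (k ∧ u)) ∧ ((u ∧ q) ∧ (u ∧ u))
Flatten:  q ∧ k ∧ k ∧ u ∧ u ∧ q ∧ u ∧ u
Drop the unit:  drop u (×4)
Sort arguments:  k ∧ k ∧ q ∧ q
Reassemble:  r(k ∧ p, k ∧ k ∧ q ∧ q, r(k, q, p))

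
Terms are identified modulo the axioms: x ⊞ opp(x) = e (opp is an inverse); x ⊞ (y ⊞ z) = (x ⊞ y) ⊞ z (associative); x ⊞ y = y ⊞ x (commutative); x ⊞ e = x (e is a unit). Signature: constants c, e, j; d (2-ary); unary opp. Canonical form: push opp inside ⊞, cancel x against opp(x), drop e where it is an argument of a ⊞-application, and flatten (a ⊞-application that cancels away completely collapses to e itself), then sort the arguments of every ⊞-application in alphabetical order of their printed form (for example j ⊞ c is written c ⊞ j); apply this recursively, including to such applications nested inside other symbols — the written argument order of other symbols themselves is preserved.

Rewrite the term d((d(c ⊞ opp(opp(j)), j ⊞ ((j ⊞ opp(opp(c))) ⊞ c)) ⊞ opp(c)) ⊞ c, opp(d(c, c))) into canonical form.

Answer: d(d(c ⊞ j, c ⊞ c ⊞ j ⊞ j), opp(d(c, c)))

Derivation:
Work inside:  (d(c ⊞ opp(opp(j)), j ⊞ ((j ⊞ opp(opp(c))) ⊞ c)) ⊞ opp(c)) ⊞ c
Push opp inside:  distribute opp over ⊞ and collapse double opp
Cancel inverse pairs:  c cancels
Combine occurrences:  d(c ⊞ j, c ⊞ c ⊞ j ⊞ j)
Rebuild:  d(d(c ⊞ j, c ⊞ c ⊞ j ⊞ j), opp(d(c, c)))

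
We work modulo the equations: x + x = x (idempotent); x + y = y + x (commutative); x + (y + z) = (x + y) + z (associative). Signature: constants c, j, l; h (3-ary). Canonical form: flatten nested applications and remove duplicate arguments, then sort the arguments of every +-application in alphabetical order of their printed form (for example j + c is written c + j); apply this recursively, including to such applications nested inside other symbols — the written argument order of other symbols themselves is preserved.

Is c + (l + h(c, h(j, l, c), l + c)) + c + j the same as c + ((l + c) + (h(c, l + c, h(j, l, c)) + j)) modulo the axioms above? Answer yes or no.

Answer: no — c + h(c, h(j, l, c), c + l) + j + l vs c + h(c, c + l, h(j, l, c)) + j + l

Derivation:
Left:  c + (l + h(c, h(j, l, c), l + c)) + c + j
  Merge nested applications:  c + l + h(c, h(j, l, c), l + c) + c + j
  Inside:  h(c, h(j, l, c), l + c)  →  h(c, h(j, l, c), c + l)
  Drop duplicates:  drop duplicate c
  Sort arguments:  c + h(c, h(j, l, c), c + l) + j + l
Right:  c + ((l + c) + (h(c, l + c, h(j, l, c)) + j))
  Flatten:  c + l + c + h(c, l + c, h(j, l, c)) + j
  Inside:  h(c, l + c, h(j, l, c))  →  h(c, c + l, h(j, l, c))
  Idempotence:  drop duplicate c
  Sort arguments:  c + h(c, c + l, h(j, l, c)) + j + l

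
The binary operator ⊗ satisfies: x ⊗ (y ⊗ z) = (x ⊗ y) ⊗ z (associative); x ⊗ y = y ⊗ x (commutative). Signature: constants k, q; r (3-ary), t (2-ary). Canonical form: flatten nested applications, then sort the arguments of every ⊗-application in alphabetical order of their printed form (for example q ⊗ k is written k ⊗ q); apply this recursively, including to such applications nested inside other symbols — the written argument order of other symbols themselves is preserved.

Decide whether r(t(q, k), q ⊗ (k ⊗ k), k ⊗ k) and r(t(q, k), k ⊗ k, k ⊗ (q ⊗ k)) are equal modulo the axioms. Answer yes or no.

Answer: no — r(t(q, k), k ⊗ k ⊗ q, k ⊗ k) vs r(t(q, k), k ⊗ k, k ⊗ k ⊗ q)

Derivation:
Left:  r(t(q, k), q ⊗ (k ⊗ k), k ⊗ k)
  Focus inside:  q ⊗ (k ⊗ k)
  Merge nested applications:  q ⊗ k ⊗ k
  Order the arguments:  k ⊗ k ⊗ q
  Put back:  r(t(q, k), k ⊗ k ⊗ q, k ⊗ k)
Right:  r(t(q, k), k ⊗ k, k ⊗ (q ⊗ k))
  Descend into:  k ⊗ (q ⊗ k)
  Flatten:  k ⊗ q ⊗ k
  Sort:  k ⊗ k ⊗ q
  Rebuild:  r(t(q, k), k ⊗ k, k ⊗ k ⊗ q)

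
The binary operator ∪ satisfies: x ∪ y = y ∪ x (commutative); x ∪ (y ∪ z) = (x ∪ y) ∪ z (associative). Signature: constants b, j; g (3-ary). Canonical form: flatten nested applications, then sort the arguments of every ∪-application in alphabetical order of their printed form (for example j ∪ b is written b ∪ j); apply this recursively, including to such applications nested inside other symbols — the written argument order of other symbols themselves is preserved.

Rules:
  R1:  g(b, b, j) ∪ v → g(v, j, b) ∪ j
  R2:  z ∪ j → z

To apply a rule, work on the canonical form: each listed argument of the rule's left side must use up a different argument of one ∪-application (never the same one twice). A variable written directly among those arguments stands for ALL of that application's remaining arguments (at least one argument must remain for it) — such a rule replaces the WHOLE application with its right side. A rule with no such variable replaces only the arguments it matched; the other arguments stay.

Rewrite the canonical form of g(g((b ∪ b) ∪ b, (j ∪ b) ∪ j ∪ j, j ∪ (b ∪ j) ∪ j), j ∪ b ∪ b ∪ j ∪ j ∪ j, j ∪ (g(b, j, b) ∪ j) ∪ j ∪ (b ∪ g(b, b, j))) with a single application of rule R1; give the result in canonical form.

Answer: g(g(b ∪ b ∪ b, b ∪ j ∪ j ∪ j, b ∪ j ∪ j ∪ j), b ∪ b ∪ j ∪ j ∪ j ∪ j, g(b ∪ g(b, j, b) ∪ j ∪ j ∪ j, j, b) ∪ j)

Derivation:
Canonical form:  g(g(b ∪ b ∪ b, b ∪ j ∪ j ∪ j, b ∪ j ∪ j ∪ j), b ∪ b ∪ j ∪ j ∪ j ∪ j, b ∪ g(b, b, j) ∪ g(b, j, b) ∪ j ∪ j ∪ j)
R1 matches:  uses g(b, b, j);  v := b ∪ g(b, j, b) ∪ j ∪ j ∪ j
The variable takes the whole remainder — replace the entire application.
Giving:  g(g(b ∪ b ∪ b, b ∪ j ∪ j ∪ j, b ∪ j ∪ j ∪ j), b ∪ b ∪ j ∪ j ∪ j ∪ j, g(b ∪ g(b, j, b) ∪ j ∪ j ∪ j, j, b) ∪ j)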